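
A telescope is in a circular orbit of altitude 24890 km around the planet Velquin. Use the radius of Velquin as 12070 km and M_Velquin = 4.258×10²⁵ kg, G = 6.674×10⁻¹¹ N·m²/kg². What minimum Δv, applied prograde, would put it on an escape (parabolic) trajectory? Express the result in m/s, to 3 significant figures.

Δv ≈ 3630 m/s

μ = GM = 6.674×10⁻¹¹ × 4.258×10²⁵ = 2.842×10¹⁵ m³/s².
r = 12070 + 24890 = 36960 km = 3.6960×10⁷ m.
Circular speed v_c = √(μ/r) = 8769 m/s.
Escape speed v_esc = √(2μ/r) = √2 × v_c = 12400 m/s.
Δv = v_esc − v_c = 3632 m/s.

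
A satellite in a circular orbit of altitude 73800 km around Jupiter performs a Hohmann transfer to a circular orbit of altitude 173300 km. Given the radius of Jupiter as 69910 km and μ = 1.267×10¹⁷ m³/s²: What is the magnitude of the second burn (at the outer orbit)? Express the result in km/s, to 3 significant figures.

Δv ≈ 3.15 km/s

r₁ = 69910 + 73800 = 143710 km = 1.4371×10⁸ m.
r₂ = 69910 + 173300 = 243210 km = 2.4321×10⁸ m.
Transfer ellipse a_t = (r₁ + r₂)/2 = 1.935×10⁸ m.
At r₁: circular v_c1 = √(μ/r₁) = 29690 m/s; transfer-perijove v_p = √[μ(2/r₁ − 1/a_t)] = 33290 m/s.
At r₂: circular v_c2 = √(μ/r₂) = 22820 m/s; transfer-apojove v_a = √[μ(2/r₂ − 1/a_t)] = 19670 m/s.
Δv₂ = v_c2 − v_a = 3152 m/s.
= 3.152 km/s.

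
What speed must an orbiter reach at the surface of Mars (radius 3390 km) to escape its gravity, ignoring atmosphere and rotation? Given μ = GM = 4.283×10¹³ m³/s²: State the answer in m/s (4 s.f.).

v_esc ≈ 5027 m/s

r = R = 3.390×10⁶ m.
Escape speed v_esc = √(2μ/r) = √(2 × 4.283×10¹³ / 3.390×10⁶) = √(2.527×10⁷) = 5027 m/s.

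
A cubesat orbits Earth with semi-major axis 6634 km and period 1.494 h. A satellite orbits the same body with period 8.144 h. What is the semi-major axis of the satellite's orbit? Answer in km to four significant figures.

a₂ ≈ 20550 km

Kepler's third law: a³ ∝ T², so a₂ = a₁ (T₂/T₁)^(2/3).
T₂/T₁ = 5.451, (T₂/T₁)^(2/3) = 3.097.
a₂ = 6634 × 3.097 = 20550 km.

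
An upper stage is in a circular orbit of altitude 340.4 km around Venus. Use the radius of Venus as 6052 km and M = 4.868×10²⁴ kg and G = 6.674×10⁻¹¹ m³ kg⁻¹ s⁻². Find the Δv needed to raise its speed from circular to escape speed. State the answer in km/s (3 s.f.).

Δv ≈ 2.95 km/s

μ = GM = 6.674×10⁻¹¹ × 4.868×10²⁴ = 3.249×10¹⁴ m³/s².
r = 6052 + 340.4 = 6392.4 km = 6.3924×10⁶ m.
Circular speed v_c = √(μ/r) = 7129 m/s.
Escape speed v_esc = √(2μ/r) = √2 × v_c = 10080 m/s.
Δv = v_esc − v_c = 2953 m/s = 2.953 km/s.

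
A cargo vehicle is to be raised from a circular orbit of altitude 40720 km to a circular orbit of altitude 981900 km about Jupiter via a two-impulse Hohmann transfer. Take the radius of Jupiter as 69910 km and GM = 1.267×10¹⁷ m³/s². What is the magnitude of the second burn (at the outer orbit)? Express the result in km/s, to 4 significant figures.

r₁ = 69910 + 40720 = 110630 km = 1.1063×10⁸ m.
r₂ = 69910 + 981900 = 1051800 km = 1.0518×10⁹ m.
Transfer ellipse a_t = (r₁ + r₂)/2 = 5.812×10⁸ m.
At r₁: circular v_c1 = √(μ/r₁) = 33840 m/s; transfer-perijove v_p = √[μ(2/r₁ − 1/a_t)] = 45530 m/s.
At r₂: circular v_c2 = √(μ/r₂) = 10980 m/s; transfer-apojove v_a = √[μ(2/r₂ − 1/a_t)] = 4788 m/s.
Δv₂ = v_c2 − v_a = 6187 m/s.
= 6.187 km/s.

Δv ≈ 6.187 km/s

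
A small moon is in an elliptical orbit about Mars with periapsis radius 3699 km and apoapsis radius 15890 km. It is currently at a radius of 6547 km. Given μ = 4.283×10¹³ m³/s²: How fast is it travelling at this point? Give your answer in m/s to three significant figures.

Semi-major axis a = (r_p + r_a)/2 = 9794.5 km = 9.794×10⁶ m.
Vis-viva: v² = μ(2/r − 1/a) = 4.283×10¹³ × (3.055×10⁻⁷ − 1.021×10⁻⁷) = 8.711×10⁶ m²/s².
v = 2951 m/s.

v ≈ 2950 m/s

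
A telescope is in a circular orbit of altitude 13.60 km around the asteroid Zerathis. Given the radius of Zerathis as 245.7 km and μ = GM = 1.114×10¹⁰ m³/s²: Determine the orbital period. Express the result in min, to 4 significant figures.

T ≈ 131.0 min

r = 245.7 + 13.60 = 259.30 km = 2.5930×10⁵ m.
Kepler's third law: T = 2π√(r³/μ) = 2π√((2.593×10⁵)³ / 1.114×10¹⁰).
r³/μ = 1.565×10⁶ s², so T = 2π × 1.251×10³ = 7.860×10³ s.
Converting: 7.860×10³ s ÷ 60.00 = 131.0 min.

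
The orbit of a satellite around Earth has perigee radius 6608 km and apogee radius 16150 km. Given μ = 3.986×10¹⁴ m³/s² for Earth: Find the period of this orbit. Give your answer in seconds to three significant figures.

T ≈ 12100 seconds

Semi-major axis a = (r_p + r_a)/2 = (6608.0 + 16150)/2 = 11379 km = 1.138×10⁷ m.
By Kepler's third law T = 2π√(a³/μ) = 2π × 1.923×10³ = 1.208×10⁴ s.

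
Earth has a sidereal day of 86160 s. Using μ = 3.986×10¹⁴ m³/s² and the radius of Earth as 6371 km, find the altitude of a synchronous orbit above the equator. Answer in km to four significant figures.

h_sync ≈ 35790 km

A synchronous orbit has period T, so by Kepler's third law a = (μT²/4π²)^(1/3).
μT²/4π² = 3.986×10¹⁴ × (8.616×10⁴)² / 39.48 = 7.495×10²² m³.
a = 4.216×10⁷ m = 42163 km.
Altitude h = a − R = 42163 − 6371 = 35792 km.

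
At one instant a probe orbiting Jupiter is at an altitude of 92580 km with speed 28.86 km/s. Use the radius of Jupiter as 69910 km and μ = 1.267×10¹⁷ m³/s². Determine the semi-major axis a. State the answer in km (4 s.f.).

a ≈ 1.744×10⁵ km

r = 69910 + 92580 = 1.6249×10⁵ km = 1.625×10⁸ m.
Vis-viva rearranged: 1/a = 2/r − v²/μ = 1.231×10⁻⁸ − 6.574×10⁻⁹ = 5.735×10⁻⁹ m⁻¹.
a = 1.744×10⁸ m = 1.7438×10⁵ km.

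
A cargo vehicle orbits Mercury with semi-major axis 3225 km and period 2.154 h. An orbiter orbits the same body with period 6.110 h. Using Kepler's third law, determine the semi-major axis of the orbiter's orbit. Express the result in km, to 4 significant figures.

Kepler's third law: a³ ∝ T², so a₂ = a₁ (T₂/T₁)^(2/3).
T₂/T₁ = 2.837, (T₂/T₁)^(2/3) = 2.004.
a₂ = 3225 × 2.004 = 6462 km.

a₂ ≈ 6462 km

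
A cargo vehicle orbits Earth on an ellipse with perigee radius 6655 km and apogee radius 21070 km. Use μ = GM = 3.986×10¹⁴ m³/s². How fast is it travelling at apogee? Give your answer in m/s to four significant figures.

v ≈ 3014 m/s

Semi-major axis a = (r_p + r_a)/2 = 13862 km = 1.386×10⁷ m.
Vis-viva: v² = μ(2/r − 1/a) = 3.986×10¹⁴ × (9.492×10⁻⁸ − 7.214×10⁻⁸) = 9.082×10⁶ m²/s².
v = 3014 m/s.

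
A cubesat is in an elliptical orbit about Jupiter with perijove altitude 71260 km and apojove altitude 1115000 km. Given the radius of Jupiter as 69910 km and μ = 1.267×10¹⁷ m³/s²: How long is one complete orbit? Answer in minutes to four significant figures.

T ≈ 5023 minutes

r_p = 69910 + 71260 = 141170 km = 1.4117×10⁸ m.
r_a = 69910 + 1115000 = 1184900 km = 1.1849×10⁹ m.
Semi-major axis a = (r_p + r_a)/2 = (1.4117×10⁵ + 1.1849×10⁶)/2 = 6.6304×10⁵ km = 6.630×10⁸ m.
By Kepler's third law T = 2π√(a³/μ) = 2π × 4.796×10⁴ = 3.014×10⁵ s.
= 5023 minutes.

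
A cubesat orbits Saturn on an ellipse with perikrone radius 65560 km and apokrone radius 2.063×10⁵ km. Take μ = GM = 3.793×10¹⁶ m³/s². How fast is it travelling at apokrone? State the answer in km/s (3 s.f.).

v ≈ 9.42 km/s

Semi-major axis a = (r_p + r_a)/2 = 1.3593×10⁵ km = 1.359×10⁸ m.
Vis-viva: v² = μ(2/r − 1/a) = 3.793×10¹⁶ × (9.695×10⁻⁹ − 7.357×10⁻⁹) = 8.868×10⁷ m²/s².
v = 9417 m/s = 9.417 km/s.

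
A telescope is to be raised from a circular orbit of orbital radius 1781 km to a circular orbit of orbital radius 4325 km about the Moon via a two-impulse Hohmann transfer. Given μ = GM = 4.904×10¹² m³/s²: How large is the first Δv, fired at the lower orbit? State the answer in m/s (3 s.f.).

r₁ = 1781 km = 1.781×10⁶ m.
r₂ = 4325 km = 4.325×10⁶ m.
Transfer ellipse a_t = (r₁ + r₂)/2 = 3.053×10⁶ m.
At r₁: circular v_c1 = √(μ/r₁) = 1659 m/s; transfer-perilune v_p = √[μ(2/r₁ − 1/a_t)] = 1975 m/s.
Δv₁ = v_p − v_c1 = 315.7 m/s.

Δv ≈ 316 m/s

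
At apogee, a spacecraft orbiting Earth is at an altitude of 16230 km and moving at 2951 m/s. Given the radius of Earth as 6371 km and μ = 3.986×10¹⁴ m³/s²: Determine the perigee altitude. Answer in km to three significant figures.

r_a = 6371 + 16230 = 22601 km = 2.260×10⁷ m.
Specific energy ε = v²/2 − μ/r = -1.328×10⁷ J/kg, so a = −μ/(2ε) = 1.501×10⁷ m.
The apsides satisfy r_p + r_a = 2a, so the perigee radius is 2a − r_a = 7.409×10⁶ m = 7409.1 km.
Perigee altitude = 7409.1 − 6371 = 1038.1 km.

perigee altitude ≈ 1040 km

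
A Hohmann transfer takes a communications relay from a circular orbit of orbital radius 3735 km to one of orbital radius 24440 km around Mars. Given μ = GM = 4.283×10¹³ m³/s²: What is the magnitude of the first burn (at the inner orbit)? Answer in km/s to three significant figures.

Δv ≈ 1.07 km/s

r₁ = 3735 km = 3.735×10⁶ m.
r₂ = 24440 km = 2.444×10⁷ m.
Transfer ellipse a_t = (r₁ + r₂)/2 = 1.409×10⁷ m.
At r₁: circular v_c1 = √(μ/r₁) = 3386 m/s; transfer-periapsis v_p = √[μ(2/r₁ − 1/a_t)] = 4460 m/s.
Δv₁ = v_p − v_c1 = 1074 m/s.
= 1.074 km/s.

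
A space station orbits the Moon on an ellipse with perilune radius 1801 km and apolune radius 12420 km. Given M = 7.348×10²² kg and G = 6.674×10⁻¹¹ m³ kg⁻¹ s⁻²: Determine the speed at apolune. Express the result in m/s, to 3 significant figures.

μ = GM = 6.674×10⁻¹¹ × 7.348×10²² = 4.904×10¹² m³/s².
Semi-major axis a = (r_p + r_a)/2 = 7110.5 km = 7.110×10⁶ m.
Vis-viva: v² = μ(2/r − 1/a) = 4.904×10¹² × (1.610×10⁻⁷ − 1.406×10⁻⁷) = 1.000×10⁵ m²/s².
v = 316.2 m/s.

v ≈ 316 m/s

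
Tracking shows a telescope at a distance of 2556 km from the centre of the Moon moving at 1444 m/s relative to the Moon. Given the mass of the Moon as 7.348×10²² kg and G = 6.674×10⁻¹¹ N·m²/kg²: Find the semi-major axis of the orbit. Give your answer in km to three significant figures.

μ = GM = 6.674×10⁻¹¹ × 7.348×10²² = 4.904×10¹² m³/s².
r = 2.556×10⁶ m.
Vis-viva rearranged: 1/a = 2/r − v²/μ = 7.825×10⁻⁷ − 4.252×10⁻⁷ = 3.573×10⁻⁷ m⁻¹.
a = 2.799×10⁶ m = 2798.9 km.

a ≈ 2800 km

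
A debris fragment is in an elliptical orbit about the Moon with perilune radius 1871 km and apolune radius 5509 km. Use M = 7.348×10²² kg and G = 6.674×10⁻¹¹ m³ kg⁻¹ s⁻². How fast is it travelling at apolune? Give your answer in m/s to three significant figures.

v ≈ 672 m/s

μ = GM = 6.674×10⁻¹¹ × 7.348×10²² = 4.904×10¹² m³/s².
Semi-major axis a = (r_p + r_a)/2 = 3690.0 km = 3.690×10⁶ m.
Vis-viva: v² = μ(2/r − 1/a) = 4.904×10¹² × (3.630×10⁻⁷ − 2.710×10⁻⁷) = 4.514×10⁵ m²/s².
v = 671.8 m/s.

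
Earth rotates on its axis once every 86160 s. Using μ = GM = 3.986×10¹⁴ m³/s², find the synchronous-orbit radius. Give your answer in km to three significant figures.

A synchronous orbit has period T, so by Kepler's third law a = (μT²/4π²)^(1/3).
μT²/4π² = 3.986×10¹⁴ × (8.616×10⁴)² / 39.48 = 7.495×10²² m³.
a = 4.216×10⁷ m = 42163 km.

r_sync ≈ 42200 km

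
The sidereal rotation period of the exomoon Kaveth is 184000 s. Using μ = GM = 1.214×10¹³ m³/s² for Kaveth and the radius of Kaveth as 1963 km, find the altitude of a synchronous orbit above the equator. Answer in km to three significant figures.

A synchronous orbit has period T, so by Kepler's third law a = (μT²/4π²)^(1/3).
μT²/4π² = 1.214×10¹³ × (1.840×10⁵)² / 39.48 = 1.041×10²² m³.
a = 2.184×10⁷ m = 21836 km.
Altitude h = a − R = 21836 − 1963 = 19873 km.

h_sync ≈ 19900 km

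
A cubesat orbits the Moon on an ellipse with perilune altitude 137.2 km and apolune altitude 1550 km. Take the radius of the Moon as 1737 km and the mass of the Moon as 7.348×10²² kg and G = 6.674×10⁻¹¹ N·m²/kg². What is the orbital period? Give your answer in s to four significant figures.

T ≈ 11760 s

μ = GM = 6.674×10⁻¹¹ × 7.348×10²² = 4.904×10¹² m³/s².
r_p = 1737 + 137.2 = 1874.2 km = 1.8742×10⁶ m.
r_a = 1737 + 1550 = 3287.0 km = 3.2870×10⁶ m.
Semi-major axis a = (r_p + r_a)/2 = (1874.2 + 3287.0)/2 = 2580.6 km = 2.581×10⁶ m.
By Kepler's third law T = 2π√(a³/μ) = 2π × 1.872×10³ = 1.176×10⁴ s.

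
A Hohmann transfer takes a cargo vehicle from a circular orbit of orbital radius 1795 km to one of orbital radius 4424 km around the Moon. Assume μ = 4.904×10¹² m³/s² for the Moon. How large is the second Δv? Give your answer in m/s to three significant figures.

Δv ≈ 253 m/s

r₁ = 1795 km = 1.795×10⁶ m.
r₂ = 4424 km = 4.424×10⁶ m.
Transfer ellipse a_t = (r₁ + r₂)/2 = 3.110×10⁶ m.
At r₁: circular v_c1 = √(μ/r₁) = 1653 m/s; transfer-perilune v_p = √[μ(2/r₁ − 1/a_t)] = 1972 m/s.
At r₂: circular v_c2 = √(μ/r₂) = 1053 m/s; transfer-apolune v_a = √[μ(2/r₂ − 1/a_t)] = 799.9 m/s.
Δv₂ = v_c2 − v_a = 252.9 m/s.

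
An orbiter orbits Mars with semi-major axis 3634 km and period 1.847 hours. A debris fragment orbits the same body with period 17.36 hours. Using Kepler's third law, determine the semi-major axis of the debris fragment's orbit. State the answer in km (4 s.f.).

Kepler's third law: a³ ∝ T², so a₂ = a₁ (T₂/T₁)^(2/3).
T₂/T₁ = 9.399, (T₂/T₁)^(2/3) = 4.454.
a₂ = 3634 × 4.454 = 16180 km.

a₂ ≈ 16180 km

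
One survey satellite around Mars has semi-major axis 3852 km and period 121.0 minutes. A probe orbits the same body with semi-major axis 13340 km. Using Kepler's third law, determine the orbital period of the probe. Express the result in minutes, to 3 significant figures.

T₂ ≈ 780 minutes

Kepler's third law: T² ∝ a³, so T₂ = T₁ (a₂/a₁)^(3/2).
a₂/a₁ = 3.463, (a₂/a₁)^(3/2) = 6.445.
T₂ = 121.0 × 6.445 = 779.8 minutes.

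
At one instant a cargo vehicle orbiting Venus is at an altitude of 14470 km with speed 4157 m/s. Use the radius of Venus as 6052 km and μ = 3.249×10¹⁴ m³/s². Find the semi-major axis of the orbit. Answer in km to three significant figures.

r = 6052 + 14470 = 20522 km = 2.052×10⁷ m.
Vis-viva rearranged: 1/a = 2/r − v²/μ = 9.746×10⁻⁸ − 5.319×10⁻⁸ = 4.427×10⁻⁸ m⁻¹.
a = 2.259×10⁷ m = 22589 km.

a ≈ 22600 km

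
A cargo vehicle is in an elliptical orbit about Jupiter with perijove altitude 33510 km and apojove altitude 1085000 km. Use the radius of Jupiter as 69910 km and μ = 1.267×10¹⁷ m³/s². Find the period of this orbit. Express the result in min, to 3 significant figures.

T ≈ 4640 min

r_p = 69910 + 33510 = 103420 km = 1.0342×10⁸ m.
r_a = 69910 + 1085000 = 1154900 km = 1.1549×10⁹ m.
Semi-major axis a = (r_p + r_a)/2 = (1.0342×10⁵ + 1.1549×10⁶)/2 = 6.2916×10⁵ km = 6.292×10⁸ m.
By Kepler's third law T = 2π√(a³/μ) = 2π × 4.434×10⁴ = 2.786×10⁵ s.
= 4643 min.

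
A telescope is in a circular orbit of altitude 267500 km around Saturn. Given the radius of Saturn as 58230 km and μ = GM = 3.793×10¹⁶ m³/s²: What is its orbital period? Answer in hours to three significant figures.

T ≈ 52.7 hours

r = 58230 + 267500 = 325730 km = 3.2573×10⁸ m.
Kepler's third law: T = 2π√(r³/μ) = 2π√((3.257×10⁸)³ / 3.793×10¹⁶).
r³/μ = 9.112×10⁸ s², so T = 2π × 3.019×10⁴ = 1.897×10⁵ s.
Converting: 1.897×10⁵ s ÷ 3600 = 52.68 hours.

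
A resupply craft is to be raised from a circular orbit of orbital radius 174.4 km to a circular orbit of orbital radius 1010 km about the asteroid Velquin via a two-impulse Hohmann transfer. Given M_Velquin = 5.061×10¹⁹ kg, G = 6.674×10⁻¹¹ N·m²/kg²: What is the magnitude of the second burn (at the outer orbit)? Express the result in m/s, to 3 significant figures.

μ = GM = 6.674×10⁻¹¹ × 5.061×10¹⁹ = 3.378×10⁹ m³/s².
r₁ = 174.4 km = 1.744×10⁵ m.
r₂ = 1010 km = 1.010×10⁶ m.
Transfer ellipse a_t = (r₁ + r₂)/2 = 5.922×10⁵ m.
At r₁: circular v_c1 = √(μ/r₁) = 139.2 m/s; transfer-periapsis v_p = √[μ(2/r₁ − 1/a_t)] = 181.7 m/s.
At r₂: circular v_c2 = √(μ/r₂) = 57.83 m/s; transfer-apoapsis v_a = √[μ(2/r₂ − 1/a_t)] = 31.38 m/s.
Δv₂ = v_c2 − v_a = 26.45 m/s.

Δv ≈ 26.4 m/s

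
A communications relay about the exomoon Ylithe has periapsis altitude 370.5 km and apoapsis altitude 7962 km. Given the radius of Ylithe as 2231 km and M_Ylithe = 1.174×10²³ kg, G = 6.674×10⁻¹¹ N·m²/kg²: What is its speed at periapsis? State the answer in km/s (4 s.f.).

v ≈ 2.191 km/s

μ = GM = 6.674×10⁻¹¹ × 1.174×10²³ = 7.835×10¹² m³/s².
r_p = 2231 + 370.5 = 2601.5 km = 2.6015×10⁶ m.
r_a = 2231 + 7962 = 10193 km = 1.0193×10⁷ m.
Semi-major axis a = (r_p + r_a)/2 = 6397.2 km = 6.397×10⁶ m.
Vis-viva: v² = μ(2/r − 1/a) = 7.835×10¹² × (7.688×10⁻⁷ − 1.563×10⁻⁷) = 4.799×10⁶ m²/s².
v = 2191 m/s = 2.191 km/s.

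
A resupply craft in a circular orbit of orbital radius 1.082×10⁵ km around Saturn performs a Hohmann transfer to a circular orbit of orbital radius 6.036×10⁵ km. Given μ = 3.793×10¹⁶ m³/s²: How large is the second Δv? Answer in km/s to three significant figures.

Δv ≈ 3.56 km/s

r₁ = 1.082×10⁵ km = 1.082×10⁸ m.
r₂ = 6.036×10⁵ km = 6.036×10⁸ m.
Transfer ellipse a_t = (r₁ + r₂)/2 = 3.559×10⁸ m.
At r₁: circular v_c1 = √(μ/r₁) = 18720 m/s; transfer-perikrone v_p = √[μ(2/r₁ − 1/a_t)] = 24380 m/s.
At r₂: circular v_c2 = √(μ/r₂) = 7927 m/s; transfer-apokrone v_a = √[μ(2/r₂ − 1/a_t)] = 4371 m/s.
Δv₂ = v_c2 − v_a = 3556 m/s.
= 3.556 km/s.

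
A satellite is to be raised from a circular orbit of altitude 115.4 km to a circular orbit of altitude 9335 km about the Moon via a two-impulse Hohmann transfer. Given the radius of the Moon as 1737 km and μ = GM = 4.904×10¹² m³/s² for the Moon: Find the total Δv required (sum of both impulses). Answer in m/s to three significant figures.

r₁ = 1737 + 115.4 = 1852.4 km = 1.8524×10⁶ m.
r₂ = 1737 + 9335 = 11072 km = 1.1072×10⁷ m.
Transfer ellipse a_t = (r₁ + r₂)/2 = 6.462×10⁶ m.
At r₁: circular v_c1 = √(μ/r₁) = 1627 m/s; transfer-perilune v_p = √[μ(2/r₁ − 1/a_t)] = 2130 m/s.
Δv₁ = v_p − v_c1 = 502.7 m/s.
At r₂: circular v_c2 = √(μ/r₂) = 665.5 m/s; transfer-apolune v_a = √[μ(2/r₂ − 1/a_t)] = 356.3 m/s.
Δv₂ = v_c2 − v_a = 309.2 m/s.
Total Δv = Δv₁ + Δv₂ = 811.9 m/s.

Δv_total ≈ 812 m/s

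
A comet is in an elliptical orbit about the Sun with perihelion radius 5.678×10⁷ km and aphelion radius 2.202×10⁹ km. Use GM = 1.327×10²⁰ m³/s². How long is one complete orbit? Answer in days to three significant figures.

T ≈ 7580 days

Semi-major axis a = (r_p + r_a)/2 = (5.6780×10⁷ + 2.2020×10⁹)/2 = 1.1294×10⁹ km = 1.129×10¹² m.
By Kepler's third law T = 2π√(a³/μ) = 2π × 1.042×10⁸ = 6.547×10⁸ s.
= 7577 days.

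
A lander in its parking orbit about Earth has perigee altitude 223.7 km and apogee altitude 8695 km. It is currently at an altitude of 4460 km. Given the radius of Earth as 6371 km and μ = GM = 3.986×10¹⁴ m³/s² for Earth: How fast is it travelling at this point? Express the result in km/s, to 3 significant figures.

r_p = 6371 + 223.7 = 6594.7 km = 6.5947×10⁶ m.
r_a = 6371 + 8695 = 15066 km = 1.5066×10⁷ m.
r = 6371 + 4460 = 10831 km = 1.083×10⁷ m.
Semi-major axis a = (r_p + r_a)/2 = 10830 km = 1.083×10⁷ m.
Vis-viva: v² = μ(2/r − 1/a) = 3.986×10¹⁴ × (1.847×10⁻⁷ − 9.233×10⁻⁸) = 3.680×10⁷ m²/s².
v = 6066 m/s = 6.066 km/s.

v ≈ 6.07 km/s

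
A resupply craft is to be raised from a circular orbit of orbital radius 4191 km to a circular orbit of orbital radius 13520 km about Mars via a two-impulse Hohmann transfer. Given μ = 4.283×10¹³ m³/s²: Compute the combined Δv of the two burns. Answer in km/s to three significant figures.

Δv_total ≈ 1.31 km/s

r₁ = 4191 km = 4.191×10⁶ m.
r₂ = 13520 km = 1.352×10⁷ m.
Transfer ellipse a_t = (r₁ + r₂)/2 = 8.856×10⁶ m.
At r₁: circular v_c1 = √(μ/r₁) = 3197 m/s; transfer-periapsis v_p = √[μ(2/r₁ − 1/a_t)] = 3950 m/s.
Δv₁ = v_p − v_c1 = 753.2 m/s.
At r₂: circular v_c2 = √(μ/r₂) = 1780 m/s; transfer-apoapsis v_a = √[μ(2/r₂ − 1/a_t)] = 1224 m/s.
Δv₂ = v_c2 − v_a = 555.4 m/s.
Total Δv = Δv₁ + Δv₂ = 1309 m/s = 1.309 km/s.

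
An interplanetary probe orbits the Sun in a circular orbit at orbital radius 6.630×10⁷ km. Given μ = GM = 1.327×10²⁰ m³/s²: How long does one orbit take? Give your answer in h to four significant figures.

T ≈ 2586 h

r = 6.630×10⁷ km = 6.630×10¹⁰ m.
Kepler's third law: T = 2π√(r³/μ) = 2π√((6.630×10¹⁰)³ / 1.327×10²⁰).
r³/μ = 2.196×10¹² s², so T = 2π × 1.482×10⁶ = 9.311×10⁶ s.
Converting: 9.311×10⁶ s ÷ 3600 = 2586 h.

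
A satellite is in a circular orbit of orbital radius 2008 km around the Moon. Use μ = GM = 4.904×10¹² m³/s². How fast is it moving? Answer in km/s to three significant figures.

r = 2008 km = 2.008×10⁶ m.
For a circular orbit v = √(μ/r) = √(4.904×10¹² / 2.008×10⁶) = √(2.442×10⁶) = 1563 m/s.
That is 1.563 km/s.

v ≈ 1.56 km/s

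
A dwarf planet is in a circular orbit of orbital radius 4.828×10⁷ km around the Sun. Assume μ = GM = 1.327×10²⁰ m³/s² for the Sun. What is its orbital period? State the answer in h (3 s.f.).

r = 4.828×10⁷ km = 4.828×10¹⁰ m.
Kepler's third law: T = 2π√(r³/μ) = 2π√((4.828×10¹⁰)³ / 1.327×10²⁰).
r³/μ = 8.481×10¹¹ s², so T = 2π × 9.209×10⁵ = 5.786×10⁶ s.
Converting: 5.786×10⁶ s ÷ 3600 = 1607 h.

T ≈ 1610 h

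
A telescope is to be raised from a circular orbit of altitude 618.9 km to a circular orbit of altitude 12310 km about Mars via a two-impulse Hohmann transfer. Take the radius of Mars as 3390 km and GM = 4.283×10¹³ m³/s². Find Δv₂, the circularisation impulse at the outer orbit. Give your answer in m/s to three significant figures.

r₁ = 3390 + 618.9 = 4008.9 km = 4.0089×10⁶ m.
r₂ = 3390 + 12310 = 15700 km = 1.5700×10⁷ m.
Transfer ellipse a_t = (r₁ + r₂)/2 = 9.854×10⁶ m.
At r₁: circular v_c1 = √(μ/r₁) = 3269 m/s; transfer-periapsis v_p = √[μ(2/r₁ − 1/a_t)] = 4126 m/s.
At r₂: circular v_c2 = √(μ/r₂) = 1652 m/s; transfer-apoapsis v_a = √[μ(2/r₂ − 1/a_t)] = 1053 m/s.
Δv₂ = v_c2 − v_a = 598.2 m/s.

Δv ≈ 598 m/s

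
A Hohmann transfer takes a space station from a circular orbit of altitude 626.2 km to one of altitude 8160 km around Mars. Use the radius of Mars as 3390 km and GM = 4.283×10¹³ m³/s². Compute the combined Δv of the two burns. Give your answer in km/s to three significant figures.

Δv_total ≈ 1.25 km/s

r₁ = 3390 + 626.2 = 4016.2 km = 4.0162×10⁶ m.
r₂ = 3390 + 8160 = 11550 km = 1.1550×10⁷ m.
Transfer ellipse a_t = (r₁ + r₂)/2 = 7.783×10⁶ m.
At r₁: circular v_c1 = √(μ/r₁) = 3266 m/s; transfer-periapsis v_p = √[μ(2/r₁ − 1/a_t)] = 3978 m/s.
Δv₁ = v_p − v_c1 = 712.5 m/s.
At r₂: circular v_c2 = √(μ/r₂) = 1926 m/s; transfer-apoapsis v_a = √[μ(2/r₂ − 1/a_t)] = 1383 m/s.
Δv₂ = v_c2 − v_a = 542.4 m/s.
Total Δv = Δv₁ + Δv₂ = 1255 m/s = 1.255 km/s.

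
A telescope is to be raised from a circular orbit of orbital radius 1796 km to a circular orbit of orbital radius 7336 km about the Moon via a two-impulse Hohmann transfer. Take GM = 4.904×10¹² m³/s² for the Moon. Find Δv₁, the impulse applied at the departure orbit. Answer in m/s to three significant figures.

r₁ = 1796 km = 1.796×10⁶ m.
r₂ = 7336 km = 7.336×10⁶ m.
Transfer ellipse a_t = (r₁ + r₂)/2 = 4.566×10⁶ m.
At r₁: circular v_c1 = √(μ/r₁) = 1652 m/s; transfer-perilune v_p = √[μ(2/r₁ − 1/a_t)] = 2095 m/s.
Δv₁ = v_p − v_c1 = 442.1 m/s.

Δv ≈ 442 m/s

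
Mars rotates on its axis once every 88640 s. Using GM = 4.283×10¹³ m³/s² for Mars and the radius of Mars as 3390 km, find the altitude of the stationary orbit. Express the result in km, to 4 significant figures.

h_sync ≈ 17040 km

A synchronous orbit has period T, so by Kepler's third law a = (μT²/4π²)^(1/3).
μT²/4π² = 4.283×10¹³ × (8.864×10⁴)² / 39.48 = 8.524×10²¹ m³.
a = 2.043×10⁷ m = 20428 km.
Altitude h = a − R = 20428 − 3390 = 17038 km.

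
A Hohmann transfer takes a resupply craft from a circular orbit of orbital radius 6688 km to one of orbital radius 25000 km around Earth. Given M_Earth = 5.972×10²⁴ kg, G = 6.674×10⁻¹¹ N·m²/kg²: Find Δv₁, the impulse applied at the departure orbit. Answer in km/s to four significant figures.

Δv ≈ 1.977 km/s

μ = GM = 6.674×10⁻¹¹ × 5.972×10²⁴ = 3.986×10¹⁴ m³/s².
r₁ = 6688 km = 6.688×10⁶ m.
r₂ = 25000 km = 2.500×10⁷ m.
Transfer ellipse a_t = (r₁ + r₂)/2 = 1.584×10⁷ m.
At r₁: circular v_c1 = √(μ/r₁) = 7720 m/s; transfer-perigee v_p = √[μ(2/r₁ − 1/a_t)] = 9697 m/s.
Δv₁ = v_p − v_c1 = 1977 m/s.
= 1.977 km/s.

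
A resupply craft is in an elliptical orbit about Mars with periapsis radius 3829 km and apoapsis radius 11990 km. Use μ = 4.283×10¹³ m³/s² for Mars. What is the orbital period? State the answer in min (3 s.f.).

T ≈ 356 min

Semi-major axis a = (r_p + r_a)/2 = (3829.0 + 11990)/2 = 7909.5 km = 7.910×10⁶ m.
By Kepler's third law T = 2π√(a³/μ) = 2π × 3.399×10³ = 2.136×10⁴ s.
= 355.9 min.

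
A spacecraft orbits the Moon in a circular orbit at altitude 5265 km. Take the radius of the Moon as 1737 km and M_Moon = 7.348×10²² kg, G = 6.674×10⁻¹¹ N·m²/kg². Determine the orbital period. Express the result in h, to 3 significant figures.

μ = GM = 6.674×10⁻¹¹ × 7.348×10²² = 4.904×10¹² m³/s².
r = 1737 + 5265 = 7002.0 km = 7.0020×10⁶ m.
Kepler's third law: T = 2π√(r³/μ) = 2π√((7.002×10⁶)³ / 4.904×10¹²).
r³/μ = 7.000×10⁷ s², so T = 2π × 8.367×10³ = 5.257×10⁴ s.
Converting: 5.257×10⁴ s ÷ 3600 = 14.60 h.

T ≈ 14.6 h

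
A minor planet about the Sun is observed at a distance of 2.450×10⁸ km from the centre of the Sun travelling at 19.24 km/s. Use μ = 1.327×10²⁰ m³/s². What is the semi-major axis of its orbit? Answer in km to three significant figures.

a ≈ 1.86×10⁸ km

r = 2.450×10¹¹ m.
Specific orbital energy ε = v²/2 − μ/r = (19240)²/2 − 1.327×10²⁰/2.450×10¹¹ = -3.565×10⁸ J/kg.
Since ε = −μ/(2a), a = −μ/(2ε) = 1.861×10¹¹ m = 1.8609×10⁸ km.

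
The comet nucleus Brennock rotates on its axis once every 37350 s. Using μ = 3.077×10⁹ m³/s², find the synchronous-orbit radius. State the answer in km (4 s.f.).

A synchronous orbit has period T, so by Kepler's third law a = (μT²/4π²)^(1/3).
μT²/4π² = 3.077×10⁹ × (3.735×10⁴)² / 39.48 = 1.087×10¹⁷ m³.
a = 4.773×10⁵ m = 477.29 km.

r_sync ≈ 477.3 km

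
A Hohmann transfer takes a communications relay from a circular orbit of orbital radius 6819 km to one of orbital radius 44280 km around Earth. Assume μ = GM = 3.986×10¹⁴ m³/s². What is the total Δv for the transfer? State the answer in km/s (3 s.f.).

r₁ = 6819 km = 6.819×10⁶ m.
r₂ = 44280 km = 4.428×10⁷ m.
Transfer ellipse a_t = (r₁ + r₂)/2 = 2.555×10⁷ m.
At r₁: circular v_c1 = √(μ/r₁) = 7646 m/s; transfer-perigee v_p = √[μ(2/r₁ − 1/a_t)] = 10070 m/s.
Δv₁ = v_p − v_c1 = 2420 m/s.
At r₂: circular v_c2 = √(μ/r₂) = 3000 m/s; transfer-apogee v_a = √[μ(2/r₂ − 1/a_t)] = 1550 m/s.
Δv₂ = v_c2 − v_a = 1450 m/s.
Total Δv = Δv₁ + Δv₂ = 3870 m/s = 3.870 km/s.

Δv_total ≈ 3.87 km/s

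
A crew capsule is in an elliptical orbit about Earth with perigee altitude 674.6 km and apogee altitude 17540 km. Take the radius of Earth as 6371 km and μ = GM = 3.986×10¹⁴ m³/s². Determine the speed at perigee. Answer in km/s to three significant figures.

v ≈ 9.35 km/s

r_p = 6371 + 674.6 = 7045.6 km = 7.0456×10⁶ m.
r_a = 6371 + 17540 = 23911 km = 2.3911×10⁷ m.
Semi-major axis a = (r_p + r_a)/2 = 15478 km = 1.548×10⁷ m.
Vis-viva: v² = μ(2/r − 1/a) = 3.986×10¹⁴ × (2.839×10⁻⁷ − 6.461×10⁻⁸) = 8.740×10⁷ m²/s².
v = 9349 m/s = 9.349 km/s.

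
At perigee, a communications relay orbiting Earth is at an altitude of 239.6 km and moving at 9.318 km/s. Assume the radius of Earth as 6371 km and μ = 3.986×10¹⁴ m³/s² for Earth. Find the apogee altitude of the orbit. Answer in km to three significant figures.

r_p = 6371 + 239.6 = 6610.6 km = 6.611×10⁶ m.
Specific energy ε = v²/2 − μ/r = -1.688×10⁷ J/kg, so a = −μ/(2ε) = 1.180×10⁷ m.
The apsides satisfy r_p + r_a = 2a, so the apogee radius is 2a − r_p = 1.700×10⁷ m = 16997 km.
Apogee altitude = 16997 − 6371 = 10626 km.

apogee altitude ≈ 10600 km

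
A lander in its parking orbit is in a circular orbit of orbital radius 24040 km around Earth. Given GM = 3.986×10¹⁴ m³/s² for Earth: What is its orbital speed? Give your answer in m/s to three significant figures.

r = 24040 km = 2.404×10⁷ m.
For a circular orbit v = √(μ/r) = √(3.986×10¹⁴ / 2.404×10⁷) = √(1.658×10⁷) = 4072 m/s.

v ≈ 4070 m/s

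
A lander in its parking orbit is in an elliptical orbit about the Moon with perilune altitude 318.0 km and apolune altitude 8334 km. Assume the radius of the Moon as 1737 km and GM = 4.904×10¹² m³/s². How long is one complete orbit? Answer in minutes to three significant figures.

r_p = 1737 + 318.0 = 2055.0 km = 2.0550×10⁶ m.
r_a = 1737 + 8334 = 10071 km = 1.0071×10⁷ m.
Semi-major axis a = (r_p + r_a)/2 = (2055.0 + 10071)/2 = 6063.0 km = 6.063×10⁶ m.
By Kepler's third law T = 2π√(a³/μ) = 2π × 6.741×10³ = 4.236×10⁴ s.
= 706.0 minutes.

T ≈ 706 minutes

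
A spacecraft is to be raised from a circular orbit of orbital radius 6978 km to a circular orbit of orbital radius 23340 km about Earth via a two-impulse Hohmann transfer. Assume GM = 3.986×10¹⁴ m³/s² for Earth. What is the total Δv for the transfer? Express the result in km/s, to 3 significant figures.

Δv_total ≈ 3.15 km/s

r₁ = 6978 km = 6.978×10⁶ m.
r₂ = 23340 km = 2.334×10⁷ m.
Transfer ellipse a_t = (r₁ + r₂)/2 = 1.516×10⁷ m.
At r₁: circular v_c1 = √(μ/r₁) = 7558 m/s; transfer-perigee v_p = √[μ(2/r₁ − 1/a_t)] = 9378 m/s.
Δv₁ = v_p − v_c1 = 1820 m/s.
At r₂: circular v_c2 = √(μ/r₂) = 4133 m/s; transfer-apogee v_a = √[μ(2/r₂ − 1/a_t)] = 2804 m/s.
Δv₂ = v_c2 − v_a = 1329 m/s.
Total Δv = Δv₁ + Δv₂ = 3149 m/s = 3.149 km/s.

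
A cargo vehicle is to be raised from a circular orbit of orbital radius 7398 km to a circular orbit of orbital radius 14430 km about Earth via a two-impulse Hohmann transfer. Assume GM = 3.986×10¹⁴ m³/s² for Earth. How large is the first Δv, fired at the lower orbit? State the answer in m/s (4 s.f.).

Δv ≈ 1100 m/s

r₁ = 7398 km = 7.398×10⁶ m.
r₂ = 14430 km = 1.443×10⁷ m.
Transfer ellipse a_t = (r₁ + r₂)/2 = 1.091×10⁷ m.
At r₁: circular v_c1 = √(μ/r₁) = 7340 m/s; transfer-perigee v_p = √[μ(2/r₁ − 1/a_t)] = 8440 m/s.
Δv₁ = v_p − v_c1 = 1100 m/s.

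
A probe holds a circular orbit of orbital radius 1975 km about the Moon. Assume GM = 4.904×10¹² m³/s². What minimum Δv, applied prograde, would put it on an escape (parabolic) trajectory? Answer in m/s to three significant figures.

r = 1975 km = 1.975×10⁶ m.
Circular speed v_c = √(μ/r) = 1576 m/s.
Escape speed v_esc = √(2μ/r) = √2 × v_c = 2228 m/s.
Δv = v_esc − v_c = 652.7 m/s.

Δv ≈ 653 m/s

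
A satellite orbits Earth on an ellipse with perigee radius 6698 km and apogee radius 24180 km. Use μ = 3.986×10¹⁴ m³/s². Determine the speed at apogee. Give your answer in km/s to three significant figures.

Semi-major axis a = (r_p + r_a)/2 = 15439 km = 1.544×10⁷ m.
Vis-viva: v² = μ(2/r − 1/a) = 3.986×10¹⁴ × (8.271×10⁻⁸ − 6.477×10⁻⁸) = 7.152×10⁶ m²/s².
v = 2674 m/s = 2.674 km/s.

v ≈ 2.67 km/s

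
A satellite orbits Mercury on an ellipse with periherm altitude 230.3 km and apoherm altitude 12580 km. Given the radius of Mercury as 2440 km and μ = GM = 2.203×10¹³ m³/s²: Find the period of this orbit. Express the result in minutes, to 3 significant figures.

r_p = 2440 + 230.3 = 2670.3 km = 2.6703×10⁶ m.
r_a = 2440 + 12580 = 15020 km = 1.5020×10⁷ m.
Semi-major axis a = (r_p + r_a)/2 = (2670.3 + 15020)/2 = 8845.1 km = 8.845×10⁶ m.
By Kepler's third law T = 2π√(a³/μ) = 2π × 5.605×10³ = 3.522×10⁴ s.
= 586.9 minutes.

T ≈ 587 minutes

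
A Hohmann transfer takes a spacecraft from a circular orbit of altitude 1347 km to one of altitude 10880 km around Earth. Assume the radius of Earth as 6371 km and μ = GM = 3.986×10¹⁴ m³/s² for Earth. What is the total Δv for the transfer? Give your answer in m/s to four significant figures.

r₁ = 6371 + 1347 = 7718.0 km = 7.7180×10⁶ m.
r₂ = 6371 + 10880 = 17251 km = 1.7251×10⁷ m.
Transfer ellipse a_t = (r₁ + r₂)/2 = 1.248×10⁷ m.
At r₁: circular v_c1 = √(μ/r₁) = 7186 m/s; transfer-perigee v_p = √[μ(2/r₁ − 1/a_t)] = 8448 m/s.
Δv₁ = v_p − v_c1 = 1261 m/s.
At r₂: circular v_c2 = √(μ/r₂) = 4807 m/s; transfer-apogee v_a = √[μ(2/r₂ − 1/a_t)] = 3779 m/s.
Δv₂ = v_c2 − v_a = 1027 m/s.
Total Δv = Δv₁ + Δv₂ = 2289 m/s.

Δv_total ≈ 2289 m/s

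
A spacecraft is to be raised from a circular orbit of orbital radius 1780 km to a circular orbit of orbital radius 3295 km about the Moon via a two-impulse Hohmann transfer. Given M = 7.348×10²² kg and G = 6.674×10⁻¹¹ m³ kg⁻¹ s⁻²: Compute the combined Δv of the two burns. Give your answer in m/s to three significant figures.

Δv_total ≈ 430 m/s

μ = GM = 6.674×10⁻¹¹ × 7.348×10²² = 4.904×10¹² m³/s².
r₁ = 1780 km = 1.780×10⁶ m.
r₂ = 3295 km = 3.295×10⁶ m.
Transfer ellipse a_t = (r₁ + r₂)/2 = 2.538×10⁶ m.
At r₁: circular v_c1 = √(μ/r₁) = 1660 m/s; transfer-perilune v_p = √[μ(2/r₁ − 1/a_t)] = 1891 m/s.
Δv₁ = v_p − v_c1 = 231.6 m/s.
At r₂: circular v_c2 = √(μ/r₂) = 1220 m/s; transfer-apolune v_a = √[μ(2/r₂ − 1/a_t)] = 1022 m/s.
Δv₂ = v_c2 − v_a = 198.2 m/s.
Total Δv = Δv₁ + Δv₂ = 429.8 m/s.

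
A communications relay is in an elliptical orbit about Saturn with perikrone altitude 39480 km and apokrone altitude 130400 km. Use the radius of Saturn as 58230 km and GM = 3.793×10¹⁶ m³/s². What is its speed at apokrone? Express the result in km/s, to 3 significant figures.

r_p = 58230 + 39480 = 97710 km = 9.7710×10⁷ m.
r_a = 58230 + 130400 = 188630 km = 1.8863×10⁸ m.
Semi-major axis a = (r_p + r_a)/2 = 1.4317×10⁵ km = 1.432×10⁸ m.
Vis-viva: v² = μ(2/r − 1/a) = 3.793×10¹⁶ × (1.060×10⁻⁸ − 6.985×10⁻⁹) = 1.372×10⁸ m²/s².
v = 11710 m/s = 11.71 km/s.

v ≈ 11.7 km/s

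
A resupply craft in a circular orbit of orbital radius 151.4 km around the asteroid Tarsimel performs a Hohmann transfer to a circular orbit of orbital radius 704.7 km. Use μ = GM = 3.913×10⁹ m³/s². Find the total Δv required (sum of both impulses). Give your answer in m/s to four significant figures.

Δv_total ≈ 75.71 m/s

r₁ = 151.4 km = 1.514×10⁵ m.
r₂ = 704.7 km = 7.047×10⁵ m.
Transfer ellipse a_t = (r₁ + r₂)/2 = 4.280×10⁵ m.
At r₁: circular v_c1 = √(μ/r₁) = 160.8 m/s; transfer-periapsis v_p = √[μ(2/r₁ − 1/a_t)] = 206.3 m/s.
Δv₁ = v_p − v_c1 = 45.51 m/s.
At r₂: circular v_c2 = √(μ/r₂) = 74.52 m/s; transfer-apoapsis v_a = √[μ(2/r₂ − 1/a_t)] = 44.32 m/s.
Δv₂ = v_c2 − v_a = 30.20 m/s.
Total Δv = Δv₁ + Δv₂ = 75.71 m/s.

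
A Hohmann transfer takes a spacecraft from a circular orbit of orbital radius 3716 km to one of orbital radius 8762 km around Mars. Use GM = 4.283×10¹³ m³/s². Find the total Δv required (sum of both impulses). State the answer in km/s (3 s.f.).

r₁ = 3716 km = 3.716×10⁶ m.
r₂ = 8762 km = 8.762×10⁶ m.
Transfer ellipse a_t = (r₁ + r₂)/2 = 6.239×10⁶ m.
At r₁: circular v_c1 = √(μ/r₁) = 3395 m/s; transfer-periapsis v_p = √[μ(2/r₁ − 1/a_t)] = 4023 m/s.
Δv₁ = v_p − v_c1 = 628.3 m/s.
At r₂: circular v_c2 = √(μ/r₂) = 2211 m/s; transfer-apoapsis v_a = √[μ(2/r₂ − 1/a_t)] = 1706 m/s.
Δv₂ = v_c2 − v_a = 504.6 m/s.
Total Δv = Δv₁ + Δv₂ = 1133 m/s = 1.133 km/s.

Δv_total ≈ 1.13 km/s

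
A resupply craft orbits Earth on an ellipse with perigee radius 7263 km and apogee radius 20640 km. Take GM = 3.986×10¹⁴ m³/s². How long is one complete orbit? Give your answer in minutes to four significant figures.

Semi-major axis a = (r_p + r_a)/2 = (7263.0 + 20640)/2 = 13952 km = 1.395×10⁷ m.
By Kepler's third law T = 2π√(a³/μ) = 2π × 2.610×10³ = 1.640×10⁴ s.
= 273.3 minutes.

T ≈ 273.3 minutes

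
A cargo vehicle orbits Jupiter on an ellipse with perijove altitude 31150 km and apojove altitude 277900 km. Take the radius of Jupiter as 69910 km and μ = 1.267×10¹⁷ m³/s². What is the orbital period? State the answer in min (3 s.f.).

r_p = 69910 + 31150 = 101060 km = 1.0106×10⁸ m.
r_a = 69910 + 277900 = 347810 km = 3.4781×10⁸ m.
Semi-major axis a = (r_p + r_a)/2 = (1.0106×10⁵ + 3.4781×10⁵)/2 = 2.2444×10⁵ km = 2.244×10⁸ m.
By Kepler's third law T = 2π√(a³/μ) = 2π × 9.446×10³ = 5.935×10⁴ s.
= 989.2 min.

T ≈ 989 min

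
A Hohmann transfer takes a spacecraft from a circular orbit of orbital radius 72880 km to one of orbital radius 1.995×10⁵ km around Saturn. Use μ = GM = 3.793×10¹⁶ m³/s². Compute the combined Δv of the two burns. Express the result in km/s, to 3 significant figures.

r₁ = 72880 km = 7.288×10⁷ m.
r₂ = 1.995×10⁵ km = 1.995×10⁸ m.
Transfer ellipse a_t = (r₁ + r₂)/2 = 1.362×10⁸ m.
At r₁: circular v_c1 = √(μ/r₁) = 22810 m/s; transfer-perikrone v_p = √[μ(2/r₁ − 1/a_t)] = 27610 m/s.
Δv₁ = v_p − v_c1 = 4798 m/s.
At r₂: circular v_c2 = √(μ/r₂) = 13790 m/s; transfer-apokrone v_a = √[μ(2/r₂ − 1/a_t)] = 10090 m/s.
Δv₂ = v_c2 − v_a = 3702 m/s.
Total Δv = Δv₁ + Δv₂ = 8500 m/s = 8.500 km/s.

Δv_total ≈ 8.50 km/s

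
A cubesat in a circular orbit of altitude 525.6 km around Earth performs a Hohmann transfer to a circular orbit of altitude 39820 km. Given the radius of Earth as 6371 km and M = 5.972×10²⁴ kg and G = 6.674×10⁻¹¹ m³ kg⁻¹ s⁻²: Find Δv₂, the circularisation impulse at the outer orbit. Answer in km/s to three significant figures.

Δv ≈ 1.44 km/s

μ = GM = 6.674×10⁻¹¹ × 5.972×10²⁴ = 3.986×10¹⁴ m³/s².
r₁ = 6371 + 525.6 = 6896.6 km = 6.8966×10⁶ m.
r₂ = 6371 + 39820 = 46191 km = 4.6191×10⁷ m.
Transfer ellipse a_t = (r₁ + r₂)/2 = 2.654×10⁷ m.
At r₁: circular v_c1 = √(μ/r₁) = 7602 m/s; transfer-perigee v_p = √[μ(2/r₁ − 1/a_t)] = 10030 m/s.
At r₂: circular v_c2 = √(μ/r₂) = 2937 m/s; transfer-apogee v_a = √[μ(2/r₂ − 1/a_t)] = 1497 m/s.
Δv₂ = v_c2 − v_a = 1440 m/s.
= 1.440 km/s.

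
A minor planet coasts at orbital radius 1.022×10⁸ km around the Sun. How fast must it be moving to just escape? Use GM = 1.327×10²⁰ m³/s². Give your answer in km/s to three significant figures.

r = 1.022×10⁸ km = 1.022×10¹¹ m.
Escape speed v_esc = √(2μ/r) = √(2 × 1.327×10²⁰ / 1.022×10¹¹) = √(2.597×10⁹) = 50960 m/s.
= 50.96 km/s.

v_esc ≈ 51.0 km/s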